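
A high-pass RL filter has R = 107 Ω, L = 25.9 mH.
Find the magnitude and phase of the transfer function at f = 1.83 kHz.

Step 1 — Angular frequency: ω = 2π·1830 = 1.15e+04 rad/s.
Step 2 — Transfer function: H(jω) = jωL/(R + jωL).
Step 3 — Numerator jωL = j·297.8; denominator R + jωL = 107 + j297.8.
Step 4 — H = 0.8857 + j0.3182.
Step 5 — Magnitude: |H| = 0.9411 (-0.5 dB); phase: φ = 19.8°.

|H| = 0.9411 (-0.5 dB), φ = 19.8°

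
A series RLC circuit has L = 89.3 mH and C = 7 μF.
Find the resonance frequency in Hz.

Step 1 — Resonance condition Im(Z)=0 gives ω₀ = 1/√(LC).
Step 2 — ω₀ = 1/√(0.0893·7e-06) = 1265 rad/s.
Step 3 — f₀ = ω₀/(2π) = 201.3 Hz.

f₀ = 201.3 Hz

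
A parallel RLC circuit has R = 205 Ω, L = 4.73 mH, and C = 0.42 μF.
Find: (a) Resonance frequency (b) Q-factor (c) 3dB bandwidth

Step 1 — Resonance: ω₀ = 1/√(LC) = 1/√(0.00473·4.2e-07) = 2.244e+04 rad/s.
Step 2 — f₀ = ω₀/(2π) = 3571 Hz.
Step 3 — Parallel Q: Q = R/(ω₀L) = 205/(2.244e+04·0.00473) = 1.932.
Step 4 — Bandwidth: Δω = ω₀/Q = 1.161e+04 rad/s; BW = Δω/(2π) = 1848 Hz.

(a) f₀ = 3571 Hz  (b) Q = 1.932  (c) BW = 1848 Hz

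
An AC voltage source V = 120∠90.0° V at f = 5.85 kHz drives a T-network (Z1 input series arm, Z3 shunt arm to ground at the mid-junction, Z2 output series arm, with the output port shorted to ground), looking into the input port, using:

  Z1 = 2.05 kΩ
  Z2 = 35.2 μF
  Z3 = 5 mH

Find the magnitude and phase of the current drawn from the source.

Step 1 — Angular frequency: ω = 2π·f = 2π·5850 = 3.676e+04 rad/s.
Step 2 — Component impedances:
  Z1: Z = R = 2050 Ω
  Z2: Z = 1/(jωC) = -j/(ω·C) = 0 - j0.7729 Ω
  Z3: Z = jωL = j·3.676e+04·0.005 = 0 + j183.8 Ω
Step 3 — With the output port shorted to ground, the output series arm Z2 runs from the junction to ground; the shunt arm Z3 also runs from the junction to ground. They appear in parallel: Z3 || Z2 = 0 - j0.7762 Ω.
Step 4 — Series with input arm Z1: Z_in = Z1 + (Z3 || Z2) = 2050 - j0.7762 Ω = 2050∠-0.0° Ω.
Step 5 — Source phasor: V = 120∠90.0° V = 0 + j120 V.
Step 6 — Ohm's law: I = V / Z_total = (0 + j120) / (2050 - j0.7762) = -2.216e-05 + j0.05854 A.
Step 7 — Convert to polar: |I| = 0.05854 A, ∠I = 90.0°.

I = 0.05854∠90.0° A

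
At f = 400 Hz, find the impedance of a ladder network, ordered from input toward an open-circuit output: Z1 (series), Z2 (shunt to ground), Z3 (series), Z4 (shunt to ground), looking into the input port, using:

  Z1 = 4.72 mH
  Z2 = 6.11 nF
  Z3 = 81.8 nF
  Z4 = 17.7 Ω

Step 1 — Angular frequency: ω = 2π·f = 2π·400 = 2513 rad/s.
Step 2 — Component impedances:
  Z1: Z = jωL = j·2513·0.00472 = 0 + j11.86 Ω
  Z2: Z = 1/(jωC) = -j/(ω·C) = 0 - j6.512e+04 Ω
  Z3: Z = 1/(jωC) = -j/(ω·C) = 0 - j4864 Ω
  Z4: Z = R = 17.7 Ω
Step 3 — Ladder network (open output): work backward from the far end, alternating series and parallel combinations. Z_in = 15.33 - j4514 Ω = 4514∠-89.8° Ω.

Z = 15.33 - j4514 Ω = 4514∠-89.8° Ω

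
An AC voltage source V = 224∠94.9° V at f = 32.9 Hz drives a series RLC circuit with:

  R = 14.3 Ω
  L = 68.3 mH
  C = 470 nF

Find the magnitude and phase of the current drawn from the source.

Step 1 — Angular frequency: ω = 2π·f = 2π·32.9 = 206.7 rad/s.
Step 2 — Component impedances:
  R: Z = R = 14.3 Ω
  L: Z = jωL = j·206.7·0.0683 = 0 + j14.12 Ω
  C: Z = 1/(jωC) = -j/(ω·C) = 0 - j1.029e+04 Ω
Step 3 — Series combination: Z_total = R + L + C = 14.3 - j1.028e+04 Ω = 1.028e+04∠-89.9° Ω.
Step 4 — Source phasor: V = 224∠94.9° V = -19.13 + j223.2 V.
Step 5 — Ohm's law: I = V / Z_total = (-19.13 + j223.2) / (14.3 - j1.028e+04) = -0.02172 - j0.001831 A.
Step 6 — Convert to polar: |I| = 0.02179 A, ∠I = -175.2°.

I = 0.02179∠-175.2° A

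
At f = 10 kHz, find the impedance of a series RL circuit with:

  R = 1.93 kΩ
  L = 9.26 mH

Step 1 — Angular frequency: ω = 2π·f = 2π·1e+04 = 6.283e+04 rad/s.
Step 2 — Component impedances:
  R: Z = R = 1930 Ω
  L: Z = jωL = j·6.283e+04·0.00926 = 0 + j581.8 Ω
Step 3 — Series combination: Z_total = R + L = 1930 + j581.8 Ω = 2016∠16.8° Ω.

Z = 1930 + j581.8 Ω = 2016∠16.8° Ω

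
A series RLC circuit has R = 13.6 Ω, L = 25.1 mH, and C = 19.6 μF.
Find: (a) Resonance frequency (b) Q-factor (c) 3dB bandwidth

Step 1 — Resonance condition Im(Z)=0 gives ω₀ = 1/√(LC).
Step 2 — ω₀ = 1/√(0.0251·1.96e-05) = 1426 rad/s.
Step 3 — f₀ = ω₀/(2π) = 226.9 Hz.
Step 4 — Series Q: Q = ω₀L/R = 1426·0.0251/13.6 = 2.631.
Step 5 — 3dB bandwidth: Δω = ω₀/Q = 541.8 rad/s; BW = Δω/(2π) = 86.24 Hz.

(a) f₀ = 226.9 Hz  (b) Q = 2.631  (c) BW = 86.24 Hz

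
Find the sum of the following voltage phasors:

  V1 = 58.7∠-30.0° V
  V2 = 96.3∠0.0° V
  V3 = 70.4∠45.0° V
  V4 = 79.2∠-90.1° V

Step 1 — Convert each phasor to rectangular form:
  V1 = 58.7·(cos(-30.0°) + j·sin(-30.0°)) = 50.84 - j29.35 V
  V2 = 96.3·(cos(0.0°) + j·sin(0.0°)) = 96.3 V
  V3 = 70.4·(cos(45.0°) + j·sin(45.0°)) = 49.78 + j49.78 V
  V4 = 79.2·(cos(-90.1°) + j·sin(-90.1°)) = -0.1382 - j79.2 V
Step 2 — Sum components: V_total = 196.8 - j58.77 V.
Step 3 — Convert to polar: |V_total| = 205.4 V, ∠V_total = -16.6°.

V_total = 205.4∠-16.6° V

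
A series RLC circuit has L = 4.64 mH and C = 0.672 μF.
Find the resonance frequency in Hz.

Step 1 — Resonance condition Im(Z)=0 gives ω₀ = 1/√(LC).
Step 2 — ω₀ = 1/√(0.00464·6.72e-07) = 1.791e+04 rad/s.
Step 3 — f₀ = ω₀/(2π) = 2850 Hz.

f₀ = 2850 Hz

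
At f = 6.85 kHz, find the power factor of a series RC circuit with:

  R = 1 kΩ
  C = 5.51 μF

Step 1 — Angular frequency: ω = 2π·f = 2π·6850 = 4.304e+04 rad/s.
Step 2 — Component impedances:
  R: Z = R = 1000 Ω
  C: Z = 1/(jωC) = -j/(ω·C) = 0 - j4.217 Ω
Step 3 — Series combination: Z_total = R + C = 1000 - j4.217 Ω = 1000∠-0.2° Ω.
Step 4 — Power factor: PF = cos(φ) = Re(Z)/|Z| = 1000/1000 = 1.
Step 5 — Type: Im(Z) = -4.217 ⇒ leading (phase φ = -0.2°).

PF = 1 (leading, φ = -0.2°)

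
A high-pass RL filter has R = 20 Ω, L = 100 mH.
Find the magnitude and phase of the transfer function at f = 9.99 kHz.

Step 1 — Angular frequency: ω = 2π·9990 = 6.277e+04 rad/s.
Step 2 — Transfer function: H(jω) = jωL/(R + jωL).
Step 3 — Numerator jωL = j·6277; denominator R + jωL = 20 + j6277.
Step 4 — H = 1 + j0.003186.
Step 5 — Magnitude: |H| = 1 (-0.0 dB); phase: φ = 0.2°.

|H| = 1 (-0.0 dB), φ = 0.2°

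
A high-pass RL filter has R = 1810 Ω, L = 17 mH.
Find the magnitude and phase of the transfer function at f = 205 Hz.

Step 1 — Angular frequency: ω = 2π·205 = 1288 rad/s.
Step 2 — Transfer function: H(jω) = jωL/(R + jωL).
Step 3 — Numerator jωL = j·21.9; denominator R + jωL = 1810 + j21.9.
Step 4 — H = 0.0001463 + j0.0121.
Step 5 — Magnitude: |H| = 0.0121 (-38.3 dB); phase: φ = 89.3°.

|H| = 0.0121 (-38.3 dB), φ = 89.3°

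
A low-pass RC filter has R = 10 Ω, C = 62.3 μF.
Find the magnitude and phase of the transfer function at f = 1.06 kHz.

Step 1 — Angular frequency: ω = 2π·1060 = 6660 rad/s.
Step 2 — Transfer function: H(jω) = 1/(1 + jωRC).
Step 3 — Denominator: 1 + jωRC = 1 + j·6660·10·6.23e-05 = 1 + j4.149.
Step 4 — H = 0.05489 - j0.2278.
Step 5 — Magnitude: |H| = 0.2343 (-12.6 dB); phase: φ = -76.4°.

|H| = 0.2343 (-12.6 dB), φ = -76.4°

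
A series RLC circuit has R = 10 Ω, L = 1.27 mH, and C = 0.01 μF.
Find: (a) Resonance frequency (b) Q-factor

Step 1 — Resonance condition Im(Z)=0 gives ω₀ = 1/√(LC).
Step 2 — ω₀ = 1/√(0.00127·1e-08) = 2.806e+05 rad/s.
Step 3 — f₀ = ω₀/(2π) = 4.466e+04 Hz.
Step 4 — Series Q: Q = ω₀L/R = 2.806e+05·0.00127/10 = 35.64.

(a) f₀ = 4.466e+04 Hz  (b) Q = 35.64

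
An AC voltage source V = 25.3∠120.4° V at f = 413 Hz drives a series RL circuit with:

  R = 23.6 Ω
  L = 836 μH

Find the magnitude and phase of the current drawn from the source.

Step 1 — Angular frequency: ω = 2π·f = 2π·413 = 2595 rad/s.
Step 2 — Component impedances:
  R: Z = R = 23.6 Ω
  L: Z = jωL = j·2595·0.000836 = 0 + j2.169 Ω
Step 3 — Series combination: Z_total = R + L = 23.6 + j2.169 Ω = 23.7∠5.3° Ω.
Step 4 — Source phasor: V = 25.3∠120.4° V = -12.8 + j21.82 V.
Step 5 — Ohm's law: I = V / Z_total = (-12.8 + j21.82) / (23.6 + j2.169) = -0.4537 + j0.9663 A.
Step 6 — Convert to polar: |I| = 1.068 A, ∠I = 115.1°.

I = 1.068∠115.1° A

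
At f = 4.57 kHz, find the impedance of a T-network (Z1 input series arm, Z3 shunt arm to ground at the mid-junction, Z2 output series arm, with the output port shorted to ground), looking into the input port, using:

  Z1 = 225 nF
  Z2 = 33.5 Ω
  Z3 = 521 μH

Step 1 — Angular frequency: ω = 2π·f = 2π·4570 = 2.871e+04 rad/s.
Step 2 — Component impedances:
  Z1: Z = 1/(jωC) = -j/(ω·C) = 0 - j154.8 Ω
  Z2: Z = R = 33.5 Ω
  Z3: Z = jωL = j·2.871e+04·0.000521 = 0 + j14.96 Ω
Step 3 — With the output port shorted to ground, the output series arm Z2 runs from the junction to ground; the shunt arm Z3 also runs from the junction to ground. They appear in parallel: Z3 || Z2 = 5.57 + j12.47 Ω.
Step 4 — Series with input arm Z1: Z_in = Z1 + (Z3 || Z2) = 5.57 - j142.3 Ω = 142.4∠-87.8° Ω.

Z = 5.57 - j142.3 Ω = 142.4∠-87.8° Ω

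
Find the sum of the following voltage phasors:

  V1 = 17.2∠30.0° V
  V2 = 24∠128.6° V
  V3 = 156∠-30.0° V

Step 1 — Convert each phasor to rectangular form:
  V1 = 17.2·(cos(30.0°) + j·sin(30.0°)) = 14.9 + j8.6 V
  V2 = 24·(cos(128.6°) + j·sin(128.6°)) = -14.97 + j18.76 V
  V3 = 156·(cos(-30.0°) + j·sin(-30.0°)) = 135.1 - j78 V
Step 2 — Sum components: V_total = 135 - j50.64 V.
Step 3 — Convert to polar: |V_total| = 144.2 V, ∠V_total = -20.6°.

V_total = 144.2∠-20.6° V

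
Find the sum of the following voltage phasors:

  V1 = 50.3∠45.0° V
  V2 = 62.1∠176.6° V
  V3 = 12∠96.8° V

Step 1 — Convert each phasor to rectangular form:
  V1 = 50.3·(cos(45.0°) + j·sin(45.0°)) = 35.57 + j35.57 V
  V2 = 62.1·(cos(176.6°) + j·sin(176.6°)) = -61.99 + j3.683 V
  V3 = 12·(cos(96.8°) + j·sin(96.8°)) = -1.421 + j11.92 V
Step 2 — Sum components: V_total = -27.84 + j51.17 V.
Step 3 — Convert to polar: |V_total| = 58.25 V, ∠V_total = 118.6°.

V_total = 58.25∠118.6° V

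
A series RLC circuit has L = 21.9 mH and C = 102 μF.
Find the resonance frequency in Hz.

Step 1 — Resonance condition Im(Z)=0 gives ω₀ = 1/√(LC).
Step 2 — ω₀ = 1/√(0.0219·0.000102) = 669.1 rad/s.
Step 3 — f₀ = ω₀/(2π) = 106.5 Hz.

f₀ = 106.5 Hz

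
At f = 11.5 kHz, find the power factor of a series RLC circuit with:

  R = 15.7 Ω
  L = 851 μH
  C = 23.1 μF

Step 1 — Angular frequency: ω = 2π·f = 2π·1.15e+04 = 7.226e+04 rad/s.
Step 2 — Component impedances:
  R: Z = R = 15.7 Ω
  L: Z = jωL = j·7.226e+04·0.000851 = 0 + j61.49 Ω
  C: Z = 1/(jωC) = -j/(ω·C) = 0 - j0.5991 Ω
Step 3 — Series combination: Z_total = R + L + C = 15.7 + j60.89 Ω = 62.88∠75.5° Ω.
Step 4 — Power factor: PF = cos(φ) = Re(Z)/|Z| = 15.7/62.88 = 0.2497.
Step 5 — Type: Im(Z) = 60.89 ⇒ lagging (phase φ = 75.5°).

PF = 0.2497 (lagging, φ = 75.5°)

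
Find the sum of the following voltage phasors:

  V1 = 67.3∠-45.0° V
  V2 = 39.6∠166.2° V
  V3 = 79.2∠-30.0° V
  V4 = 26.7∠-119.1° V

Step 1 — Convert each phasor to rectangular form:
  V1 = 67.3·(cos(-45.0°) + j·sin(-45.0°)) = 47.59 - j47.59 V
  V2 = 39.6·(cos(166.2°) + j·sin(166.2°)) = -38.46 + j9.446 V
  V3 = 79.2·(cos(-30.0°) + j·sin(-30.0°)) = 68.59 - j39.6 V
  V4 = 26.7·(cos(-119.1°) + j·sin(-119.1°)) = -12.99 - j23.33 V
Step 2 — Sum components: V_total = 64.74 - j101.1 V.
Step 3 — Convert to polar: |V_total| = 120 V, ∠V_total = -57.4°.

V_total = 120∠-57.4° V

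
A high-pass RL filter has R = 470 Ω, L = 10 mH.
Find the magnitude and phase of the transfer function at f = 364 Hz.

Step 1 — Angular frequency: ω = 2π·364 = 2287 rad/s.
Step 2 — Transfer function: H(jω) = jωL/(R + jωL).
Step 3 — Numerator jωL = j·22.87; denominator R + jωL = 470 + j22.87.
Step 4 — H = 0.002362 + j0.04855.
Step 5 — Magnitude: |H| = 0.0486 (-26.3 dB); phase: φ = 87.2°.

|H| = 0.0486 (-26.3 dB), φ = 87.2°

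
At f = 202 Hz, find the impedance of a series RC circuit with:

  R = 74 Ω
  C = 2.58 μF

Step 1 — Angular frequency: ω = 2π·f = 2π·202 = 1269 rad/s.
Step 2 — Component impedances:
  R: Z = R = 74 Ω
  C: Z = 1/(jωC) = -j/(ω·C) = 0 - j305.4 Ω
Step 3 — Series combination: Z_total = R + C = 74 - j305.4 Ω = 314.2∠-76.4° Ω.

Z = 74 - j305.4 Ω = 314.2∠-76.4° Ω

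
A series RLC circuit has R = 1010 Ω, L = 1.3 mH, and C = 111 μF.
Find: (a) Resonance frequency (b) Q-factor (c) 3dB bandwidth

Step 1 — Resonance: ω₀ = 1/√(LC) = 1/√(0.0013·0.000111) = 2632 rad/s.
Step 2 — f₀ = ω₀/(2π) = 419 Hz.
Step 3 — Series Q: Q = ω₀L/R = 2632·0.0013/1010 = 0.003388.
Step 4 — Bandwidth: Δω = ω₀/Q = 7.769e+05 rad/s; BW = Δω/(2π) = 1.237e+05 Hz.

(a) f₀ = 419 Hz  (b) Q = 0.003388  (c) BW = 1.237e+05 Hz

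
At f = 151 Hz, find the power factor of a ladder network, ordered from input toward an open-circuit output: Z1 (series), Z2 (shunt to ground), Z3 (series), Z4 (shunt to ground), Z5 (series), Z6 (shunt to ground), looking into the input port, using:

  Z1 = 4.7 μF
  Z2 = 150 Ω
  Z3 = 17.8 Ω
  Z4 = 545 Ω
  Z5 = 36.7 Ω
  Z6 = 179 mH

Step 1 — Angular frequency: ω = 2π·f = 2π·151 = 948.8 rad/s.
Step 2 — Component impedances:
  Z1: Z = 1/(jωC) = -j/(ω·C) = 0 - j224.3 Ω
  Z2: Z = R = 150 Ω
  Z3: Z = R = 17.8 Ω
  Z4: Z = R = 545 Ω
  Z5: Z = R = 36.7 Ω
  Z6: Z = jωL = j·948.8·0.179 = 0 + j169.8 Ω
Step 3 — Ladder network (open output): work backward from the far end, alternating series and parallel combinations. Z_in = 79.72 - j184.4 Ω = 200.9∠-66.6° Ω.
Step 4 — Power factor: PF = cos(φ) = Re(Z)/|Z| = 79.72/200.9 = 0.3968.
Step 5 — Type: Im(Z) = -184.4 ⇒ leading (phase φ = -66.6°).

PF = 0.3968 (leading, φ = -66.6°)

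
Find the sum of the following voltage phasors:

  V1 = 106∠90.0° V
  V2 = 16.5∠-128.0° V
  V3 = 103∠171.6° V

Step 1 — Convert each phasor to rectangular form:
  V1 = 106·(cos(90.0°) + j·sin(90.0°)) = 0 + j106 V
  V2 = 16.5·(cos(-128.0°) + j·sin(-128.0°)) = -10.16 - j13 V
  V3 = 103·(cos(171.6°) + j·sin(171.6°)) = -101.9 + j15.05 V
Step 2 — Sum components: V_total = -112.1 + j108 V.
Step 3 — Convert to polar: |V_total| = 155.7 V, ∠V_total = 136.0°.

V_total = 155.7∠136.0° V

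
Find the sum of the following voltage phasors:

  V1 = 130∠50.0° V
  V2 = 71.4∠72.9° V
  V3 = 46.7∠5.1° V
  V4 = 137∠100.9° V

Step 1 — Convert each phasor to rectangular form:
  V1 = 130·(cos(50.0°) + j·sin(50.0°)) = 83.56 + j99.59 V
  V2 = 71.4·(cos(72.9°) + j·sin(72.9°)) = 20.99 + j68.24 V
  V3 = 46.7·(cos(5.1°) + j·sin(5.1°)) = 46.52 + j4.151 V
  V4 = 137·(cos(100.9°) + j·sin(100.9°)) = -25.91 + j134.5 V
Step 2 — Sum components: V_total = 125.2 + j306.5 V.
Step 3 — Convert to polar: |V_total| = 331.1 V, ∠V_total = 67.8°.

V_total = 331.1∠67.8° V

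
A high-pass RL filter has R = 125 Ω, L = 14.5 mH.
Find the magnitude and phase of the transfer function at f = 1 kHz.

Step 1 — Angular frequency: ω = 2π·1000 = 6283 rad/s.
Step 2 — Transfer function: H(jω) = jωL/(R + jωL).
Step 3 — Numerator jωL = j·91.11; denominator R + jωL = 125 + j91.11.
Step 4 — H = 0.3469 + j0.476.
Step 5 — Magnitude: |H| = 0.589 (-4.6 dB); phase: φ = 53.9°.

|H| = 0.589 (-4.6 dB), φ = 53.9°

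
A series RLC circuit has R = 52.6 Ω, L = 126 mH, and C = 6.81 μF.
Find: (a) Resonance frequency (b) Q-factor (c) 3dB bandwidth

Step 1 — Resonance condition Im(Z)=0 gives ω₀ = 1/√(LC).
Step 2 — ω₀ = 1/√(0.126·6.81e-06) = 1080 rad/s.
Step 3 — f₀ = ω₀/(2π) = 171.8 Hz.
Step 4 — Series Q: Q = ω₀L/R = 1080·0.126/52.6 = 2.586.
Step 5 — 3dB bandwidth: Δω = ω₀/Q = 417.5 rad/s; BW = Δω/(2π) = 66.44 Hz.

(a) f₀ = 171.8 Hz  (b) Q = 2.586  (c) BW = 66.44 Hz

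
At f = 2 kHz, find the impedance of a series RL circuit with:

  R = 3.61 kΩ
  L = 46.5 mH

Step 1 — Angular frequency: ω = 2π·f = 2π·2000 = 1.257e+04 rad/s.
Step 2 — Component impedances:
  R: Z = R = 3610 Ω
  L: Z = jωL = j·1.257e+04·0.0465 = 0 + j584.3 Ω
Step 3 — Series combination: Z_total = R + L = 3610 + j584.3 Ω = 3657∠9.2° Ω.

Z = 3610 + j584.3 Ω = 3657∠9.2° Ω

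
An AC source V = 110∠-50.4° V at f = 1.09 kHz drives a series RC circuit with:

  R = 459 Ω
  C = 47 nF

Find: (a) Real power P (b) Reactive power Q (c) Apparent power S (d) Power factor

Step 1 — Angular frequency: ω = 2π·f = 2π·1090 = 6849 rad/s.
Step 2 — Component impedances:
  R: Z = R = 459 Ω
  C: Z = 1/(jωC) = -j/(ω·C) = 0 - j3107 Ω
Step 3 — Series combination: Z_total = R + C = 459 - j3107 Ω = 3140∠-81.6° Ω.
Step 4 — Source phasor: V = 110∠-50.4° V = 70.12 - j84.76 V.
Step 5 — Current: I = V / Z = 0.02996 + j0.01814 A = 0.03503∠31.2° A.
Step 6 — Complex power: S = V·I* = 0.5632 - j3.812 VA.
Step 7 — Real power: P = Re(S) = 0.5632 W.
Step 8 — Reactive power: Q = Im(S) = -3.812 VAR.
Step 9 — Apparent power: |S| = 3.853 VA.
Step 10 — Power factor: PF = P/|S| = 0.1462 (leading).

(a) P = 0.5632 W  (b) Q = -3.812 VAR  (c) S = 3.853 VA  (d) PF = 0.1462 (leading)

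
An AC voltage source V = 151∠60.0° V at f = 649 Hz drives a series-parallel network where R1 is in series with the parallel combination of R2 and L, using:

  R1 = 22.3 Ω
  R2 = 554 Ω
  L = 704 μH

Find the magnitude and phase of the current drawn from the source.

Step 1 — Angular frequency: ω = 2π·f = 2π·649 = 4078 rad/s.
Step 2 — Component impedances:
  R1: Z = R = 22.3 Ω
  R2: Z = R = 554 Ω
  L: Z = jωL = j·4078·0.000704 = 0 + j2.871 Ω
Step 3 — Parallel branch: R2 || L = 1/(1/R2 + 1/L) = 0.01488 + j2.871 Ω.
Step 4 — Series with R1: Z_total = R1 + (R2 || L) = 22.31 + j2.871 Ω = 22.5∠7.3° Ω.
Step 5 — Source phasor: V = 151∠60.0° V = 75.5 + j130.8 V.
Step 6 — Ohm's law: I = V / Z_total = (75.5 + j130.8) / (22.31 + j2.871) = 4.07 + j5.337 A.
Step 7 — Convert to polar: |I| = 6.711 A, ∠I = 52.7°.

I = 6.711∠52.7° A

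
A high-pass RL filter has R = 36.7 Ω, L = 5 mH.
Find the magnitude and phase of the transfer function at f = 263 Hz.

Step 1 — Angular frequency: ω = 2π·263 = 1652 rad/s.
Step 2 — Transfer function: H(jω) = jωL/(R + jωL).
Step 3 — Numerator jωL = j·8.262; denominator R + jωL = 36.7 + j8.262.
Step 4 — H = 0.04824 + j0.2143.
Step 5 — Magnitude: |H| = 0.2196 (-13.2 dB); phase: φ = 77.3°.

|H| = 0.2196 (-13.2 dB), φ = 77.3°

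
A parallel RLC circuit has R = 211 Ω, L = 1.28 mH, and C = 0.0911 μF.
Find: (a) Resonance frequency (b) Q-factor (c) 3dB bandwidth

Step 1 — Resonance: ω₀ = 1/√(LC) = 1/√(0.00128·9.11e-08) = 9.261e+04 rad/s.
Step 2 — f₀ = ω₀/(2π) = 1.474e+04 Hz.
Step 3 — Parallel Q: Q = R/(ω₀L) = 211/(9.261e+04·0.00128) = 1.78.
Step 4 — Bandwidth: Δω = ω₀/Q = 5.202e+04 rad/s; BW = Δω/(2π) = 8280 Hz.

(a) f₀ = 1.474e+04 Hz  (b) Q = 1.78  (c) BW = 8280 Hz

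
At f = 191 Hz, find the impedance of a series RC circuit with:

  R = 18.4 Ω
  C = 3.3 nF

Step 1 — Angular frequency: ω = 2π·f = 2π·191 = 1200 rad/s.
Step 2 — Component impedances:
  R: Z = R = 18.4 Ω
  C: Z = 1/(jωC) = -j/(ω·C) = 0 - j2.525e+05 Ω
Step 3 — Series combination: Z_total = R + C = 18.4 - j2.525e+05 Ω = 2.525e+05∠-90.0° Ω.

Z = 18.4 - j2.525e+05 Ω = 2.525e+05∠-90.0° Ω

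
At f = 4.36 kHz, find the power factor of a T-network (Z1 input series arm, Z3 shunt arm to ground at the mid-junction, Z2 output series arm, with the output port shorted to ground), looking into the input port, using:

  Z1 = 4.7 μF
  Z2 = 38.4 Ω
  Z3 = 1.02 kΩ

Step 1 — Angular frequency: ω = 2π·f = 2π·4360 = 2.739e+04 rad/s.
Step 2 — Component impedances:
  Z1: Z = 1/(jωC) = -j/(ω·C) = 0 - j7.767 Ω
  Z2: Z = R = 38.4 Ω
  Z3: Z = R = 1020 Ω
Step 3 — With the output port shorted to ground, the output series arm Z2 runs from the junction to ground; the shunt arm Z3 also runs from the junction to ground. They appear in parallel: Z3 || Z2 = 37.01 Ω.
Step 4 — Series with input arm Z1: Z_in = Z1 + (Z3 || Z2) = 37.01 - j7.767 Ω = 37.81∠-11.9° Ω.
Step 5 — Power factor: PF = cos(φ) = Re(Z)/|Z| = 37.007/37.813 = 0.9787.
Step 6 — Type: Im(Z) = -7.767 ⇒ leading (phase φ = -11.9°).

PF = 0.9787 (leading, φ = -11.9°)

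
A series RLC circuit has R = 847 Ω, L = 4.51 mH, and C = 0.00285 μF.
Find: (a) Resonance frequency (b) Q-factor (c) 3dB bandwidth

Step 1 — Resonance: ω₀ = 1/√(LC) = 1/√(0.00451·2.85e-09) = 2.789e+05 rad/s.
Step 2 — f₀ = ω₀/(2π) = 4.439e+04 Hz.
Step 3 — Series Q: Q = ω₀L/R = 2.789e+05·0.00451/847 = 1.485.
Step 4 — Bandwidth: Δω = ω₀/Q = 1.878e+05 rad/s; BW = Δω/(2π) = 2.989e+04 Hz.

(a) f₀ = 4.439e+04 Hz  (b) Q = 1.485  (c) BW = 2.989e+04 Hz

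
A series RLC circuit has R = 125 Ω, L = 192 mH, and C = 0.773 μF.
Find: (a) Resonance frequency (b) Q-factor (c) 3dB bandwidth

Step 1 — Resonance: ω₀ = 1/√(LC) = 1/√(0.192·7.73e-07) = 2596 rad/s.
Step 2 — f₀ = ω₀/(2π) = 413.1 Hz.
Step 3 — Series Q: Q = ω₀L/R = 2596·0.192/125 = 3.987.
Step 4 — Bandwidth: Δω = ω₀/Q = 651 rad/s; BW = Δω/(2π) = 103.6 Hz.

(a) f₀ = 413.1 Hz  (b) Q = 3.987  (c) BW = 103.6 Hz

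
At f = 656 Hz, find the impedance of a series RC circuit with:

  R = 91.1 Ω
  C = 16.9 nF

Step 1 — Angular frequency: ω = 2π·f = 2π·656 = 4122 rad/s.
Step 2 — Component impedances:
  R: Z = R = 91.1 Ω
  C: Z = 1/(jωC) = -j/(ω·C) = 0 - j1.436e+04 Ω
Step 3 — Series combination: Z_total = R + C = 91.1 - j1.436e+04 Ω = 1.436e+04∠-89.6° Ω.

Z = 91.1 - j1.436e+04 Ω = 1.436e+04∠-89.6° Ω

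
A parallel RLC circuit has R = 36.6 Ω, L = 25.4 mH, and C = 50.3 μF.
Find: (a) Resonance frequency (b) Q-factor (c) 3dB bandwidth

Step 1 — Resonance: ω₀ = 1/√(LC) = 1/√(0.0254·5.03e-05) = 884.7 rad/s.
Step 2 — f₀ = ω₀/(2π) = 140.8 Hz.
Step 3 — Parallel Q: Q = R/(ω₀L) = 36.6/(884.7·0.0254) = 1.629.
Step 4 — Bandwidth: Δω = ω₀/Q = 543.2 rad/s; BW = Δω/(2π) = 86.45 Hz.

(a) f₀ = 140.8 Hz  (b) Q = 1.629  (c) BW = 86.45 Hz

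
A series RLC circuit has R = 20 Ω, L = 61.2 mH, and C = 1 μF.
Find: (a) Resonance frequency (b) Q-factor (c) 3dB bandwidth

Step 1 — Resonance: ω₀ = 1/√(LC) = 1/√(0.0612·1e-06) = 4042 rad/s.
Step 2 — f₀ = ω₀/(2π) = 643.3 Hz.
Step 3 — Series Q: Q = ω₀L/R = 4042·0.0612/20 = 12.37.
Step 4 — Bandwidth: Δω = ω₀/Q = 326.8 rad/s; BW = Δω/(2π) = 52.01 Hz.

(a) f₀ = 643.3 Hz  (b) Q = 12.37  (c) BW = 52.01 Hz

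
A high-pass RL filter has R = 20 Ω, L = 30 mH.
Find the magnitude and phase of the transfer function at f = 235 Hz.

Step 1 — Angular frequency: ω = 2π·235 = 1477 rad/s.
Step 2 — Transfer function: H(jω) = jωL/(R + jωL).
Step 3 — Numerator jωL = j·44.3; denominator R + jωL = 20 + j44.3.
Step 4 — H = 0.8307 + j0.375.
Step 5 — Magnitude: |H| = 0.9114 (-0.8 dB); phase: φ = 24.3°.

|H| = 0.9114 (-0.8 dB), φ = 24.3°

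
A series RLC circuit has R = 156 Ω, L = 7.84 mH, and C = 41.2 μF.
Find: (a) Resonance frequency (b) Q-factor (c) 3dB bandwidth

Step 1 — Resonance: ω₀ = 1/√(LC) = 1/√(0.00784·4.12e-05) = 1760 rad/s.
Step 2 — f₀ = ω₀/(2π) = 280 Hz.
Step 3 — Series Q: Q = ω₀L/R = 1760·0.00784/156 = 0.08843.
Step 4 — Bandwidth: Δω = ω₀/Q = 1.99e+04 rad/s; BW = Δω/(2π) = 3167 Hz.

(a) f₀ = 280 Hz  (b) Q = 0.08843  (c) BW = 3167 Hz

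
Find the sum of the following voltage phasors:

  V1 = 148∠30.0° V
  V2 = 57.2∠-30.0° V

Step 1 — Convert each phasor to rectangular form:
  V1 = 148·(cos(30.0°) + j·sin(30.0°)) = 128.2 + j74 V
  V2 = 57.2·(cos(-30.0°) + j·sin(-30.0°)) = 49.54 - j28.6 V
Step 2 — Sum components: V_total = 177.7 + j45.4 V.
Step 3 — Convert to polar: |V_total| = 183.4 V, ∠V_total = 14.3°.

V_total = 183.4∠14.3° V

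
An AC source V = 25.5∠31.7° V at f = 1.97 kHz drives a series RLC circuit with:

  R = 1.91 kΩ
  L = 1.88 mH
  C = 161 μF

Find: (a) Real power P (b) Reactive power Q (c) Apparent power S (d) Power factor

Step 1 — Angular frequency: ω = 2π·f = 2π·1970 = 1.238e+04 rad/s.
Step 2 — Component impedances:
  R: Z = R = 1910 Ω
  L: Z = jωL = j·1.238e+04·0.00188 = 0 + j23.27 Ω
  C: Z = 1/(jωC) = -j/(ω·C) = 0 - j0.5018 Ω
Step 3 — Series combination: Z_total = R + L + C = 1910 + j22.77 Ω = 1910∠0.7° Ω.
Step 4 — Source phasor: V = 25.5∠31.7° V = 21.7 + j13.4 V.
Step 5 — Current: I = V / Z = 0.01144 + j0.006879 A = 0.01335∠31.0° A.
Step 6 — Complex power: S = V·I* = 0.3404 + j0.004058 VA.
Step 7 — Real power: P = Re(S) = 0.3404 W.
Step 8 — Reactive power: Q = Im(S) = 0.004058 VAR.
Step 9 — Apparent power: |S| = 0.3404 VA.
Step 10 — Power factor: PF = P/|S| = 0.9999 (lagging).

(a) P = 0.3404 W  (b) Q = 0.004058 VAR  (c) S = 0.3404 VA  (d) PF = 0.9999 (lagging)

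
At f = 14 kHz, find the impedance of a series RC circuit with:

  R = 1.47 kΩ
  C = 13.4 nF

Step 1 — Angular frequency: ω = 2π·f = 2π·1.4e+04 = 8.796e+04 rad/s.
Step 2 — Component impedances:
  R: Z = R = 1470 Ω
  C: Z = 1/(jωC) = -j/(ω·C) = 0 - j848.4 Ω
Step 3 — Series combination: Z_total = R + C = 1470 - j848.4 Ω = 1697∠-30.0° Ω.

Z = 1470 - j848.4 Ω = 1697∠-30.0° Ω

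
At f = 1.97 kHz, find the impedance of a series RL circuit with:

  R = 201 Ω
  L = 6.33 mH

Step 1 — Angular frequency: ω = 2π·f = 2π·1970 = 1.238e+04 rad/s.
Step 2 — Component impedances:
  R: Z = R = 201 Ω
  L: Z = jωL = j·1.238e+04·0.00633 = 0 + j78.35 Ω
Step 3 — Series combination: Z_total = R + L = 201 + j78.35 Ω = 215.7∠21.3° Ω.

Z = 201 + j78.35 Ω = 215.7∠21.3° Ω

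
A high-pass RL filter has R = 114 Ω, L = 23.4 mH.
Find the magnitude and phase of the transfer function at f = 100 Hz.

Step 1 — Angular frequency: ω = 2π·100 = 628.3 rad/s.
Step 2 — Transfer function: H(jω) = jωL/(R + jωL).
Step 3 — Numerator jωL = j·14.7; denominator R + jωL = 114 + j14.7.
Step 4 — H = 0.01636 + j0.1269.
Step 5 — Magnitude: |H| = 0.1279 (-17.9 dB); phase: φ = 82.7°.

|H| = 0.1279 (-17.9 dB), φ = 82.7°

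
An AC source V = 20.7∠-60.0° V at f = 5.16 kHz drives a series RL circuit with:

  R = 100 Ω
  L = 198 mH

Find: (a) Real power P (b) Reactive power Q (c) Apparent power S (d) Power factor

Step 1 — Angular frequency: ω = 2π·f = 2π·5160 = 3.242e+04 rad/s.
Step 2 — Component impedances:
  R: Z = R = 100 Ω
  L: Z = jωL = j·3.242e+04·0.198 = 0 + j6419 Ω
Step 3 — Series combination: Z_total = R + L = 100 + j6419 Ω = 6420∠89.1° Ω.
Step 4 — Source phasor: V = 20.7∠-60.0° V = 10.35 - j17.93 V.
Step 5 — Current: I = V / Z = -0.002767 - j0.001655 A = 0.003224∠-149.1° A.
Step 6 — Complex power: S = V·I* = 0.00104 + j0.06673 VA.
Step 7 — Real power: P = Re(S) = 0.00104 W.
Step 8 — Reactive power: Q = Im(S) = 0.06673 VAR.
Step 9 — Apparent power: |S| = 0.06674 VA.
Step 10 — Power factor: PF = P/|S| = 0.01558 (lagging).

(a) P = 0.00104 W  (b) Q = 0.06673 VAR  (c) S = 0.06674 VA  (d) PF = 0.01558 (lagging)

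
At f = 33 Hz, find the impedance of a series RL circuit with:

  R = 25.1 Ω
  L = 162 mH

Step 1 — Angular frequency: ω = 2π·f = 2π·33 = 207.3 rad/s.
Step 2 — Component impedances:
  R: Z = R = 25.1 Ω
  L: Z = jωL = j·207.3·0.162 = 0 + j33.59 Ω
Step 3 — Series combination: Z_total = R + L = 25.1 + j33.59 Ω = 41.93∠53.2° Ω.

Z = 25.1 + j33.59 Ω = 41.93∠53.2° Ω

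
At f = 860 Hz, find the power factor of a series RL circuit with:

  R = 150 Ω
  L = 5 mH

Step 1 — Angular frequency: ω = 2π·f = 2π·860 = 5404 rad/s.
Step 2 — Component impedances:
  R: Z = R = 150 Ω
  L: Z = jωL = j·5404·0.005 = 0 + j27.02 Ω
Step 3 — Series combination: Z_total = R + L = 150 + j27.02 Ω = 152.4∠10.2° Ω.
Step 4 — Power factor: PF = cos(φ) = Re(Z)/|Z| = 150/152.41 = 0.9842.
Step 5 — Type: Im(Z) = 27.02 ⇒ lagging (phase φ = 10.2°).

PF = 0.9842 (lagging, φ = 10.2°)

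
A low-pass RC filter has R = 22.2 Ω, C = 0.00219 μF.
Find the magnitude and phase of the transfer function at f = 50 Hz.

Step 1 — Angular frequency: ω = 2π·50 = 314.2 rad/s.
Step 2 — Transfer function: H(jω) = 1/(1 + jωRC).
Step 3 — Denominator: 1 + jωRC = 1 + j·314.2·22.2·2.19e-09 = 1 + j1.527e-05.
Step 4 — H = 1 - j1.527e-05.
Step 5 — Magnitude: |H| = 1 (-0.0 dB); phase: φ = -0.0°.

|H| = 1 (-0.0 dB), φ = -0.0°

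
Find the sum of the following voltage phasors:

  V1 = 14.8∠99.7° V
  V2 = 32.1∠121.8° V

Step 1 — Convert each phasor to rectangular form:
  V1 = 14.8·(cos(99.7°) + j·sin(99.7°)) = -2.494 + j14.59 V
  V2 = 32.1·(cos(121.8°) + j·sin(121.8°)) = -16.92 + j27.28 V
Step 2 — Sum components: V_total = -19.41 + j41.87 V.
Step 3 — Convert to polar: |V_total| = 46.15 V, ∠V_total = 114.9°.

V_total = 46.15∠114.9° V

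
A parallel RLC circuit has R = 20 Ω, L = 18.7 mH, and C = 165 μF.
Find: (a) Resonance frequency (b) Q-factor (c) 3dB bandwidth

Step 1 — Resonance: ω₀ = 1/√(LC) = 1/√(0.0187·0.000165) = 569.3 rad/s.
Step 2 — f₀ = ω₀/(2π) = 90.61 Hz.
Step 3 — Parallel Q: Q = R/(ω₀L) = 20/(569.3·0.0187) = 1.879.
Step 4 — Bandwidth: Δω = ω₀/Q = 303 rad/s; BW = Δω/(2π) = 48.23 Hz.

(a) f₀ = 90.61 Hz  (b) Q = 1.879  (c) BW = 48.23 Hz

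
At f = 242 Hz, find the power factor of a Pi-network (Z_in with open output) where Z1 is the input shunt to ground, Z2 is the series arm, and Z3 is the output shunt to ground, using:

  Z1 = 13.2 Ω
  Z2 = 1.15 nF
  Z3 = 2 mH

Step 1 — Angular frequency: ω = 2π·f = 2π·242 = 1521 rad/s.
Step 2 — Component impedances:
  Z1: Z = R = 13.2 Ω
  Z2: Z = 1/(jωC) = -j/(ω·C) = 0 - j5.719e+05 Ω
  Z3: Z = jωL = j·1521·0.002 = 0 + j3.041 Ω
Step 3 — With open output, the series arm Z2 and the output shunt Z3 appear in series to ground: Z2 + Z3 = 0 - j5.719e+05 Ω.
Step 4 — Parallel with input shunt Z1: Z_in = Z1 || (Z2 + Z3) = 13.2 - j0.0003047 Ω = 13.2∠-0.0° Ω.
Step 5 — Power factor: PF = cos(φ) = Re(Z)/|Z| = 13.2/13.2 = 1.
Step 6 — Type: Im(Z) = -0.0003047 ⇒ leading (phase φ = -0.0°).

PF = 1 (leading, φ = -0.0°)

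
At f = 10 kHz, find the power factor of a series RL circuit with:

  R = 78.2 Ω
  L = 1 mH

Step 1 — Angular frequency: ω = 2π·f = 2π·1e+04 = 6.283e+04 rad/s.
Step 2 — Component impedances:
  R: Z = R = 78.2 Ω
  L: Z = jωL = j·6.283e+04·0.001 = 0 + j62.83 Ω
Step 3 — Series combination: Z_total = R + L = 78.2 + j62.83 Ω = 100.3∠38.8° Ω.
Step 4 — Power factor: PF = cos(φ) = Re(Z)/|Z| = 78.2/100.315 = 0.7795.
Step 5 — Type: Im(Z) = 62.83 ⇒ lagging (phase φ = 38.8°).

PF = 0.7795 (lagging, φ = 38.8°)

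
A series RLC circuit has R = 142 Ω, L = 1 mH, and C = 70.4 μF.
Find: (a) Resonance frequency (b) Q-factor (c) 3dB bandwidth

Step 1 — Resonance condition Im(Z)=0 gives ω₀ = 1/√(LC).
Step 2 — ω₀ = 1/√(0.001·7.04e-05) = 3769 rad/s.
Step 3 — f₀ = ω₀/(2π) = 599.8 Hz.
Step 4 — Series Q: Q = ω₀L/R = 3769·0.001/142 = 0.02654.
Step 5 — 3dB bandwidth: Δω = ω₀/Q = 1.42e+05 rad/s; BW = Δω/(2π) = 2.26e+04 Hz.

(a) f₀ = 599.8 Hz  (b) Q = 0.02654  (c) BW = 2.26e+04 Hz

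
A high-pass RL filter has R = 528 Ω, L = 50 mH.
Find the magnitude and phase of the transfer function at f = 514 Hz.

Step 1 — Angular frequency: ω = 2π·514 = 3230 rad/s.
Step 2 — Transfer function: H(jω) = jωL/(R + jωL).
Step 3 — Numerator jωL = j·161.5; denominator R + jωL = 528 + j161.5.
Step 4 — H = 0.08553 + j0.2797.
Step 5 — Magnitude: |H| = 0.2925 (-10.7 dB); phase: φ = 73.0°.

|H| = 0.2925 (-10.7 dB), φ = 73.0°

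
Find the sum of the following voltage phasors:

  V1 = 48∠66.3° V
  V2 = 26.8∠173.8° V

Step 1 — Convert each phasor to rectangular form:
  V1 = 48·(cos(66.3°) + j·sin(66.3°)) = 19.29 + j43.95 V
  V2 = 26.8·(cos(173.8°) + j·sin(173.8°)) = -26.64 + j2.894 V
Step 2 — Sum components: V_total = -7.35 + j46.85 V.
Step 3 — Convert to polar: |V_total| = 47.42 V, ∠V_total = 98.9°.

V_total = 47.42∠98.9° V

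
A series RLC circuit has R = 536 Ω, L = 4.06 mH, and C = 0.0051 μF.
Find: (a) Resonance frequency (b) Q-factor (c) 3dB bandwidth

Step 1 — Resonance: ω₀ = 1/√(LC) = 1/√(0.00406·5.1e-09) = 2.198e+05 rad/s.
Step 2 — f₀ = ω₀/(2π) = 3.498e+04 Hz.
Step 3 — Series Q: Q = ω₀L/R = 2.198e+05·0.00406/536 = 1.665.
Step 4 — Bandwidth: Δω = ω₀/Q = 1.32e+05 rad/s; BW = Δω/(2π) = 2.101e+04 Hz.

(a) f₀ = 3.498e+04 Hz  (b) Q = 1.665  (c) BW = 2.101e+04 Hz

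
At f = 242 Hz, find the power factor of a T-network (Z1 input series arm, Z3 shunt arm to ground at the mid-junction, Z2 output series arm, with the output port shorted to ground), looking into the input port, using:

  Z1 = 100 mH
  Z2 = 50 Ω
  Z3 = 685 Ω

Step 1 — Angular frequency: ω = 2π·f = 2π·242 = 1521 rad/s.
Step 2 — Component impedances:
  Z1: Z = jωL = j·1521·0.1 = 0 + j152.1 Ω
  Z2: Z = R = 50 Ω
  Z3: Z = R = 685 Ω
Step 3 — With the output port shorted to ground, the output series arm Z2 runs from the junction to ground; the shunt arm Z3 also runs from the junction to ground. They appear in parallel: Z3 || Z2 = 46.6 Ω.
Step 4 — Series with input arm Z1: Z_in = Z1 + (Z3 || Z2) = 46.6 + j152.1 Ω = 159∠73.0° Ω.
Step 5 — Power factor: PF = cos(φ) = Re(Z)/|Z| = 46.599/159.03 = 0.293.
Step 6 — Type: Im(Z) = 152.1 ⇒ lagging (phase φ = 73.0°).

PF = 0.293 (lagging, φ = 73.0°)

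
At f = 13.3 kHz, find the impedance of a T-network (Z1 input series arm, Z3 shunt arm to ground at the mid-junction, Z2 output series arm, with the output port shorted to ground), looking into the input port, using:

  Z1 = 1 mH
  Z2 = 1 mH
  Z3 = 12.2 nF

Step 1 — Angular frequency: ω = 2π·f = 2π·1.33e+04 = 8.357e+04 rad/s.
Step 2 — Component impedances:
  Z1: Z = jωL = j·8.357e+04·0.001 = 0 + j83.57 Ω
  Z2: Z = jωL = j·8.357e+04·0.001 = 0 + j83.57 Ω
  Z3: Z = 1/(jωC) = -j/(ω·C) = 0 - j980.9 Ω
Step 3 — With the output port shorted to ground, the output series arm Z2 runs from the junction to ground; the shunt arm Z3 also runs from the junction to ground. They appear in parallel: Z3 || Z2 = 0 + j91.35 Ω.
Step 4 — Series with input arm Z1: Z_in = Z1 + (Z3 || Z2) = 0 + j174.9 Ω = 174.9∠90.0° Ω.

Z = 0 + j174.9 Ω = 174.9∠90.0° Ω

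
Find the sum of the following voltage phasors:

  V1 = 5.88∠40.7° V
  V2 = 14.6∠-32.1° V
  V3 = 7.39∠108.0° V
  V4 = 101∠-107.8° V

Step 1 — Convert each phasor to rectangular form:
  V1 = 5.88·(cos(40.7°) + j·sin(40.7°)) = 4.458 + j3.834 V
  V2 = 14.6·(cos(-32.1°) + j·sin(-32.1°)) = 12.37 - j7.758 V
  V3 = 7.39·(cos(108.0°) + j·sin(108.0°)) = -2.284 + j7.028 V
  V4 = 101·(cos(-107.8°) + j·sin(-107.8°)) = -30.88 - j96.17 V
Step 2 — Sum components: V_total = -16.33 - j93.06 V.
Step 3 — Convert to polar: |V_total| = 94.48 V, ∠V_total = -100.0°.

V_total = 94.48∠-100.0° V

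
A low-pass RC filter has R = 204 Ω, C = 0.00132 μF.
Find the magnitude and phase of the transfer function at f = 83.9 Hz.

Step 1 — Angular frequency: ω = 2π·83.9 = 527.2 rad/s.
Step 2 — Transfer function: H(jω) = 1/(1 + jωRC).
Step 3 — Denominator: 1 + jωRC = 1 + j·527.2·204·1.32e-09 = 1 + j0.000142.
Step 4 — H = 1 - j0.000142.
Step 5 — Magnitude: |H| = 1 (-0.0 dB); phase: φ = -0.0°.

|H| = 1 (-0.0 dB), φ = -0.0°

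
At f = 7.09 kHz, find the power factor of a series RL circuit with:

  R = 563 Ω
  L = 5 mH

Step 1 — Angular frequency: ω = 2π·f = 2π·7090 = 4.455e+04 rad/s.
Step 2 — Component impedances:
  R: Z = R = 563 Ω
  L: Z = jωL = j·4.455e+04·0.005 = 0 + j222.7 Ω
Step 3 — Series combination: Z_total = R + L = 563 + j222.7 Ω = 605.5∠21.6° Ω.
Step 4 — Power factor: PF = cos(φ) = Re(Z)/|Z| = 563/605.46 = 0.9299.
Step 5 — Type: Im(Z) = 222.7 ⇒ lagging (phase φ = 21.6°).

PF = 0.9299 (lagging, φ = 21.6°)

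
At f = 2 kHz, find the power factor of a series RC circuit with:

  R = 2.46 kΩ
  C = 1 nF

Step 1 — Angular frequency: ω = 2π·f = 2π·2000 = 1.257e+04 rad/s.
Step 2 — Component impedances:
  R: Z = R = 2460 Ω
  C: Z = 1/(jωC) = -j/(ω·C) = 0 - j7.958e+04 Ω
Step 3 — Series combination: Z_total = R + C = 2460 - j7.958e+04 Ω = 7.962e+04∠-88.2° Ω.
Step 4 — Power factor: PF = cos(φ) = Re(Z)/|Z| = 2460/7.962e+04 = 0.0309.
Step 5 — Type: Im(Z) = -7.958e+04 ⇒ leading (phase φ = -88.2°).

PF = 0.0309 (leading, φ = -88.2°)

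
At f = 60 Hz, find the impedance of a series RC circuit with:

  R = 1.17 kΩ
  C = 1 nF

Step 1 — Angular frequency: ω = 2π·f = 2π·60 = 377 rad/s.
Step 2 — Component impedances:
  R: Z = R = 1170 Ω
  C: Z = 1/(jωC) = -j/(ω·C) = 0 - j2.653e+06 Ω
Step 3 — Series combination: Z_total = R + C = 1170 - j2.653e+06 Ω = 2.653e+06∠-90.0° Ω.

Z = 1170 - j2.653e+06 Ω = 2.653e+06∠-90.0° Ω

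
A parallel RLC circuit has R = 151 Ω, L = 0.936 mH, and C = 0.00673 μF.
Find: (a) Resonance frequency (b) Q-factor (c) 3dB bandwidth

Step 1 — Resonance: ω₀ = 1/√(LC) = 1/√(0.000936·6.73e-09) = 3.984e+05 rad/s.
Step 2 — f₀ = ω₀/(2π) = 6.341e+04 Hz.
Step 3 — Parallel Q: Q = R/(ω₀L) = 151/(3.984e+05·0.000936) = 0.4049.
Step 4 — Bandwidth: Δω = ω₀/Q = 9.84e+05 rad/s; BW = Δω/(2π) = 1.566e+05 Hz.

(a) f₀ = 6.341e+04 Hz  (b) Q = 0.4049  (c) BW = 1.566e+05 Hz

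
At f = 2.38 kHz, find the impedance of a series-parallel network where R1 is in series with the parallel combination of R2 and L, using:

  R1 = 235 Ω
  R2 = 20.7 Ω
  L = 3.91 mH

Step 1 — Angular frequency: ω = 2π·f = 2π·2380 = 1.495e+04 rad/s.
Step 2 — Component impedances:
  R1: Z = R = 235 Ω
  R2: Z = R = 20.7 Ω
  L: Z = jωL = j·1.495e+04·0.00391 = 0 + j58.47 Ω
Step 3 — Parallel branch: R2 || L = 1/(1/R2 + 1/L) = 18.39 + j6.512 Ω.
Step 4 — Series with R1: Z_total = R1 + (R2 || L) = 253.4 + j6.512 Ω = 253.5∠1.5° Ω.

Z = 253.4 + j6.512 Ω = 253.5∠1.5° Ω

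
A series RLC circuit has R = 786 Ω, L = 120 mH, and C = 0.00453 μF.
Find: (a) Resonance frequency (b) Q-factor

Step 1 — Resonance condition Im(Z)=0 gives ω₀ = 1/√(LC).
Step 2 — ω₀ = 1/√(0.12·4.53e-09) = 4.289e+04 rad/s.
Step 3 — f₀ = ω₀/(2π) = 6826 Hz.
Step 4 — Series Q: Q = ω₀L/R = 4.289e+04·0.12/786 = 6.548.

(a) f₀ = 6826 Hz  (b) Q = 6.548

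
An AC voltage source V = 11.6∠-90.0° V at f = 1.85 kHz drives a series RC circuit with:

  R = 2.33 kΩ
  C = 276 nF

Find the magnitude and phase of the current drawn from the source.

Step 1 — Angular frequency: ω = 2π·f = 2π·1850 = 1.162e+04 rad/s.
Step 2 — Component impedances:
  R: Z = R = 2330 Ω
  C: Z = 1/(jωC) = -j/(ω·C) = 0 - j311.7 Ω
Step 3 — Series combination: Z_total = R + C = 2330 - j311.7 Ω = 2351∠-7.6° Ω.
Step 4 — Source phasor: V = 11.6∠-90.0° V = 0 - j11.6 V.
Step 5 — Ohm's law: I = V / Z_total = (0 - j11.6) / (2330 - j311.7) = 0.0006543 - j0.004891 A.
Step 6 — Convert to polar: |I| = 0.004935 A, ∠I = -82.4°.

I = 0.004935∠-82.4° A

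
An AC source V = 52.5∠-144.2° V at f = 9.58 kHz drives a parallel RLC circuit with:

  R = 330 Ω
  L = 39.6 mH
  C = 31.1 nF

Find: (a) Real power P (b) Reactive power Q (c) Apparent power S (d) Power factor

Step 1 — Angular frequency: ω = 2π·f = 2π·9580 = 6.019e+04 rad/s.
Step 2 — Component impedances:
  R: Z = R = 330 Ω
  L: Z = jωL = j·6.019e+04·0.0396 = 0 + j2384 Ω
  C: Z = 1/(jωC) = -j/(ω·C) = 0 - j534.2 Ω
Step 3 — Parallel combination: 1/Z_total = 1/R + 1/L + 1/C; Z_total = 268.3 - j128.6 Ω = 297.6∠-25.6° Ω.
Step 4 — Source phasor: V = 52.5∠-144.2° V = -42.58 - j30.71 V.
Step 5 — Current: I = V / Z = -0.08443 - j0.1549 A = 0.1764∠-118.6° A.
Step 6 — Complex power: S = V·I* = 8.352 - j4.003 VA.
Step 7 — Real power: P = Re(S) = 8.352 W.
Step 8 — Reactive power: Q = Im(S) = -4.003 VAR.
Step 9 — Apparent power: |S| = 9.262 VA.
Step 10 — Power factor: PF = P/|S| = 0.9018 (leading).

(a) P = 8.352 W  (b) Q = -4.003 VAR  (c) S = 9.262 VA  (d) PF = 0.9018 (leading)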